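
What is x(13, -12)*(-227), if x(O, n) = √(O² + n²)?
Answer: -227*√313 ≈ -4016.0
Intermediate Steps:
x(13, -12)*(-227) = √(13² + (-12)²)*(-227) = √(169 + 144)*(-227) = √313*(-227) = -227*√313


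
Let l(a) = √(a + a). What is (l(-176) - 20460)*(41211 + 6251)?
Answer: -971072520 + 189848*I*√22 ≈ -9.7107e+8 + 8.9047e+5*I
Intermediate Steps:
l(a) = √2*√a (l(a) = √(2*a) = √2*√a)
(l(-176) - 20460)*(41211 + 6251) = (√2*√(-176) - 20460)*(41211 + 6251) = (√2*(4*I*√11) - 20460)*47462 = (4*I*√22 - 20460)*47462 = (-20460 + 4*I*√22)*47462 = -971072520 + 189848*I*√22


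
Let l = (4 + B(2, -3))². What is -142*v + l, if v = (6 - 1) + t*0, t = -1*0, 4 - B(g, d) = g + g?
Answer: -694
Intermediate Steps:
B(g, d) = 4 - 2*g (B(g, d) = 4 - (g + g) = 4 - 2*g)
l = 16 (l = (4 + (4 - 2*2))² = (4 + (4 - 4))² = (4 + 0)² = 4² = 16)
t = 0
v = 5 (v = (6 - 1) + 0*0 = 5 + 0 = 5)
-142*v + l = -142*5 + 16 = -710 + 16 = -694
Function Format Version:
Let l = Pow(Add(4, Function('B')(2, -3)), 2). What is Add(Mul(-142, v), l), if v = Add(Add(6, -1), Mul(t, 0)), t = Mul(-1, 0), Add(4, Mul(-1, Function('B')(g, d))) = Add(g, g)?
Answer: -694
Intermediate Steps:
Function('B')(g, d) = Add(4, Mul(-2, g)) (Function('B')(g, d) = Add(4, Mul(-1, Add(g, g))) = Add(4, Mul(-1, Mul(2, g))) = Add(4, Mul(-2, g)))
l = 16 (l = Pow(Add(4, Add(4, Mul(-2, 2))), 2) = Pow(Add(4, Add(4, -4)), 2) = Pow(Add(4, 0), 2) = Pow(4, 2) = 16)
t = 0
v = 5 (v = Add(Add(6, -1), Mul(0, 0)) = Add(5, 0) = 5)
Add(Mul(-142, v), l) = Add(Mul(-142, 5), 16) = Add(-710, 16) = -694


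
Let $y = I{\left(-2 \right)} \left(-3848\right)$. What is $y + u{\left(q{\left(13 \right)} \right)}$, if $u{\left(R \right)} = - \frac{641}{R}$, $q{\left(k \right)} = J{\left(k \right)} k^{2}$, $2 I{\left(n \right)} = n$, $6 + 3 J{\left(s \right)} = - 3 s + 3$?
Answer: $\frac{9105009}{2366} \approx 3848.3$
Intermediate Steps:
$J{\left(s \right)} = -1 - s$ ($J{\left(s \right)} = -2 + \frac{- 3 s + 3}{3} = -2 + \frac{3 - 3 s}{3} = -2 - \left(-1 + s\right) = -1 - s$)
$I{\left(n \right)} = \frac{n}{2}$
$y = 3848$ ($y = \frac{1}{2} \left(-2\right) \left(-3848\right) = \left(-1\right) \left(-3848\right) = 3848$)
$q{\left(k \right)} = k^{2} \left(-1 - k\right)$ ($q{\left(k \right)} = \left(-1 - k\right) k^{2} = k^{2} \left(-1 - k\right)$)
$y + u{\left(q{\left(13 \right)} \right)} = 3848 - \frac{641}{13^{2} \left(-1 - 13\right)} = 3848 - \frac{641}{169 \left(-1 - 13\right)} = 3848 - \frac{641}{169 \left(-14\right)} = 3848 - \frac{641}{-2366} = 3848 - - \frac{641}{2366} = 3848 + \frac{641}{2366} = \frac{9105009}{2366}$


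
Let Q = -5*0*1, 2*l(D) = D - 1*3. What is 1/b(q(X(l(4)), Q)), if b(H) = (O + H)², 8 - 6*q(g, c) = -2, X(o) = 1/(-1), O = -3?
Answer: 9/16 ≈ 0.56250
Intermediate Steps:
l(D) = -3/2 + D/2 (l(D) = (D - 1*3)/2 = (D - 3)/2 = (-3 + D)/2 = -3/2 + D/2)
Q = 0 (Q = 0*1 = 0)
X(o) = -1
q(g, c) = 5/3 (q(g, c) = 4/3 - ⅙*(-2) = 4/3 + ⅓ = 5/3)
b(H) = (-3 + H)²
1/b(q(X(l(4)), Q)) = 1/((-3 + 5/3)²) = 1/((-4/3)²) = 1/(16/9) = 9/16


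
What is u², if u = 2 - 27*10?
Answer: 71824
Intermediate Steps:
u = -268 (u = 2 - 270 = -268)
u² = (-268)² = 71824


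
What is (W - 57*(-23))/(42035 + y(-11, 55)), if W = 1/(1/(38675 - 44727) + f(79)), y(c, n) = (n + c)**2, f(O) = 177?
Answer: 1404353185/47101867113 ≈ 0.029815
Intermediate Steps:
y(c, n) = (c + n)**2
W = 6052/1071203 (W = 1/(1/(38675 - 44727) + 177) = 1/(1/(-6052) + 177) = 1/(-1/6052 + 177) = 1/(1071203/6052) = 6052/1071203 ≈ 0.0056497)
(W - 57*(-23))/(42035 + y(-11, 55)) = (6052/1071203 - 57*(-23))/(42035 + (-11 + 55)**2) = (6052/1071203 + 1311)/(42035 + 44**2) = 1404353185/(1071203*(42035 + 1936)) = (1404353185/1071203)/43971 = (1404353185/1071203)*(1/43971) = 1404353185/47101867113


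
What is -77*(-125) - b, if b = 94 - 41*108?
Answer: 13959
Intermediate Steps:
b = -4334 (b = 94 - 4428 = -4334)
-77*(-125) - b = -77*(-125) - 1*(-4334) = 9625 + 4334 = 13959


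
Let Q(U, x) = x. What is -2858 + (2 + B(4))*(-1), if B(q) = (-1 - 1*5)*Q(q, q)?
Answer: -2836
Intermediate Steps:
B(q) = -6*q (B(q) = (-1 - 1*5)*q = (-1 - 5)*q = -6*q)
-2858 + (2 + B(4))*(-1) = -2858 + (2 - 6*4)*(-1) = -2858 + (2 - 24)*(-1) = -2858 - 22*(-1) = -2858 + 22 = -2836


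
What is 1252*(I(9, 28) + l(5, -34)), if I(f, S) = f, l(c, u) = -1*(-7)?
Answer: 20032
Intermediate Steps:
l(c, u) = 7
1252*(I(9, 28) + l(5, -34)) = 1252*(9 + 7) = 1252*16 = 20032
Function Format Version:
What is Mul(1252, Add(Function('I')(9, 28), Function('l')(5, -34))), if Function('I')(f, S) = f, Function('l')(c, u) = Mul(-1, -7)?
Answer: 20032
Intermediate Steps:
Function('l')(c, u) = 7
Mul(1252, Add(Function('I')(9, 28), Function('l')(5, -34))) = Mul(1252, Add(9, 7)) = Mul(1252, 16) = 20032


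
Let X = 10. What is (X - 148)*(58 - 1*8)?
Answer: -6900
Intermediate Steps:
(X - 148)*(58 - 1*8) = (10 - 148)*(58 - 1*8) = -138*(58 - 8) = -138*50 = -6900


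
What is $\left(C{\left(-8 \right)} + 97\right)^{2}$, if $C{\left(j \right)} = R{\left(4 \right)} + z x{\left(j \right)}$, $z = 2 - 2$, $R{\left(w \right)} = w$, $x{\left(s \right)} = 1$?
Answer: $10201$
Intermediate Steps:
$z = 0$
$C{\left(j \right)} = 4$ ($C{\left(j \right)} = 4 + 0 \cdot 1 = 4 + 0 = 4$)
$\left(C{\left(-8 \right)} + 97\right)^{2} = \left(4 + 97\right)^{2} = 101^{2} = 10201$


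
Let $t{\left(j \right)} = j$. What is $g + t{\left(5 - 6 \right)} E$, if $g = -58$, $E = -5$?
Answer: $-53$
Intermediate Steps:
$g + t{\left(5 - 6 \right)} E = -58 + \left(5 - 6\right) \left(-5\right) = -58 - -5 = -58 + 5 = -53$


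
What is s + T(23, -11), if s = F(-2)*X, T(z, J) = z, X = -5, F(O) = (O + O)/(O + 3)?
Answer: 43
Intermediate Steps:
F(O) = 2*O/(3 + O) (F(O) = (2*O)/(3 + O) = 2*O/(3 + O))
s = 20 (s = (2*(-2)/(3 - 2))*(-5) = (2*(-2)/1)*(-5) = (2*(-2)*1)*(-5) = -4*(-5) = 20)
s + T(23, -11) = 20 + 23 = 43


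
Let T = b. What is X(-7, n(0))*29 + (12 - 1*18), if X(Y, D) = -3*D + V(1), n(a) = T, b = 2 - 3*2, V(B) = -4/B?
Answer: 226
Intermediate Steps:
b = -4 (b = 2 - 6 = -4)
T = -4
n(a) = -4
X(Y, D) = -4 - 3*D (X(Y, D) = -3*D - 4/1 = -3*D - 4*1 = -3*D - 4 = -4 - 3*D)
X(-7, n(0))*29 + (12 - 1*18) = (-4 - 3*(-4))*29 + (12 - 1*18) = (-4 + 12)*29 + (12 - 18) = 8*29 - 6 = 232 - 6 = 226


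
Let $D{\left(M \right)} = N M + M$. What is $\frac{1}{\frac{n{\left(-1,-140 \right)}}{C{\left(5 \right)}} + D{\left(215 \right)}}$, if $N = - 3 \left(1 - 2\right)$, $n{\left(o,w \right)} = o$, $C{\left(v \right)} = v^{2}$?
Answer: $\frac{25}{21499} \approx 0.0011628$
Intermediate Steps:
$N = 3$ ($N = \left(-3\right) \left(-1\right) = 3$)
$D{\left(M \right)} = 4 M$ ($D{\left(M \right)} = 3 M + M = 4 M$)
$\frac{1}{\frac{n{\left(-1,-140 \right)}}{C{\left(5 \right)}} + D{\left(215 \right)}} = \frac{1}{- \frac{1}{5^{2}} + 4 \cdot 215} = \frac{1}{- \frac{1}{25} + 860} = \frac{1}{\frac{21499}{25}} = \frac{25}{21499}$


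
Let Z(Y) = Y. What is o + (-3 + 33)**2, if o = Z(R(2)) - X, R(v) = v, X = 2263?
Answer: -1361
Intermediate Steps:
o = -2261 (o = 2 - 1*2263 = 2 - 2263 = -2261)
o + (-3 + 33)**2 = -2261 + (-3 + 33)**2 = -2261 + 30**2 = -2261 + 900 = -1361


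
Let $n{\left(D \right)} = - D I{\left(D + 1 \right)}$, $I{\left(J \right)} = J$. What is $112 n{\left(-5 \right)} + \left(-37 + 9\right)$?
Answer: $-2268$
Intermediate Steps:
$n{\left(D \right)} = - D \left(1 + D\right)$ ($n{\left(D \right)} = - D \left(D + 1\right) = - D \left(1 + D\right)$)
$112 n{\left(-5 \right)} + \left(-37 + 9\right) = 112 \left(\left(-1\right) \left(-5\right) \left(1 - 5\right)\right) + \left(-37 + 9\right) = 112 \left(\left(-1\right) \left(-5\right) \left(-4\right)\right) - 28 = 112 \left(-20\right) - 28 = -2240 - 28 = -2268$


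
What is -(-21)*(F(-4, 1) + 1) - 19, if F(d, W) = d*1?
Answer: -82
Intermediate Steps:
F(d, W) = d
-(-21)*(F(-4, 1) + 1) - 19 = -(-21)*(-4 + 1) - 19 = -(-21)*(-3) - 19 = -21*3 - 19 = -63 - 19 = -82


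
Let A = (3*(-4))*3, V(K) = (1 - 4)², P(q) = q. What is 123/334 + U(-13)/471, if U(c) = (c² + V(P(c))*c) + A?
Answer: 63277/157314 ≈ 0.40223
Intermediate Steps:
V(K) = 9 (V(K) = (-3)² = 9)
A = -36 (A = -12*3 = -36)
U(c) = -36 + c² + 9*c (U(c) = (c² + 9*c) - 36 = -36 + c² + 9*c)
123/334 + U(-13)/471 = 123/334 + (-36 + (-13)² + 9*(-13))/471 = 123*(1/334) + (-36 + 169 - 117)*(1/471) = 123/334 + 16*(1/471) = 123/334 + 16/471 = 63277/157314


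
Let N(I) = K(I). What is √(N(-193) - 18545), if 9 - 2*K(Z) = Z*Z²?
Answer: 18*√11037 ≈ 1891.0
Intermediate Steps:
K(Z) = 9/2 - Z³/2 (K(Z) = 9/2 - Z*Z²/2 = 9/2 - Z³/2)
N(I) = 9/2 - I³/2
√(N(-193) - 18545) = √((9/2 - ½*(-193)³) - 18545) = √((9/2 - ½*(-7189057)) - 18545) = √((9/2 + 7189057/2) - 18545) = √(3594533 - 18545) = √3575988 = 18*√11037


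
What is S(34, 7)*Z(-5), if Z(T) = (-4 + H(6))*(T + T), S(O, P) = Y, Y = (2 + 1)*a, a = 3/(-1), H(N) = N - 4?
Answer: -180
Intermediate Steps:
H(N) = -4 + N
a = -3 (a = 3*(-1) = -3)
Y = -9 (Y = (2 + 1)*(-3) = 3*(-3) = -9)
S(O, P) = -9
Z(T) = -4*T (Z(T) = (-4 + (-4 + 6))*(T + T) = (-4 + 2)*(2*T) = -4*T)
S(34, 7)*Z(-5) = -(-36)*(-5) = -9*20 = -180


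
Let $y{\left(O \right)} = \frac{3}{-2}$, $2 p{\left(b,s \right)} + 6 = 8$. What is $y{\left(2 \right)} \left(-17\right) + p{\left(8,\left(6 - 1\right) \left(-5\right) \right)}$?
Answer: $\frac{53}{2} \approx 26.5$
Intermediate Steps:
$p{\left(b,s \right)} = 1$ ($p{\left(b,s \right)} = -3 + \frac{1}{2} \cdot 8 = -3 + 4 = 1$)
$y{\left(O \right)} = - \frac{3}{2}$ ($y{\left(O \right)} = 3 \left(- \frac{1}{2}\right) = - \frac{3}{2}$)
$y{\left(2 \right)} \left(-17\right) + p{\left(8,\left(6 - 1\right) \left(-5\right) \right)} = \left(- \frac{3}{2}\right) \left(-17\right) + 1 = \frac{51}{2} + 1 = \frac{53}{2}$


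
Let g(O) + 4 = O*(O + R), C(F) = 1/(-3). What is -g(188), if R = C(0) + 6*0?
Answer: -105832/3 ≈ -35277.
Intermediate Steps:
C(F) = -⅓
R = -⅓ (R = -⅓ + 6*0 = -⅓ + 0 = -⅓ ≈ -0.33333)
g(O) = -4 + O*(-⅓ + O) (g(O) = -4 + O*(O - ⅓) = -4 + O*(-⅓ + O))
-g(188) = -(-4 + 188² - ⅓*188) = -(-4 + 35344 - 188/3) = -1*105832/3 = -105832/3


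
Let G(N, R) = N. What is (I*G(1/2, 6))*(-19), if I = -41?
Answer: 779/2 ≈ 389.50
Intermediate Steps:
(I*G(1/2, 6))*(-19) = -41/2*(-19) = 779/2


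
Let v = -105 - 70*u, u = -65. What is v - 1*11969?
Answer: -7524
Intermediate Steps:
v = 4445 (v = -105 - 70*(-65) = -105 + 4550 = 4445)
v - 1*11969 = 4445 - 1*11969 = 4445 - 11969 = -7524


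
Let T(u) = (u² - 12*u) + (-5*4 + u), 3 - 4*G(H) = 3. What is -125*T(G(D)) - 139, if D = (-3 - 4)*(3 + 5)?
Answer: 2361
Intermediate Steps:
D = -56 (D = -7*8 = -56)
G(H) = 0 (G(H) = ¾ - ¼*3 = ¾ - ¾ = 0)
T(u) = -20 + u² - 11*u (T(u) = (u² - 12*u) + (-20 + u) = -20 + u² - 11*u)
-125*T(G(D)) - 139 = -125*(-20 + 0² - 11*0) - 139 = -125*(-20 + 0 + 0) - 139 = -125*(-20) - 139 = 2500 - 139 = 2361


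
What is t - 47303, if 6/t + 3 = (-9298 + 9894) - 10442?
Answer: -155295751/3283 ≈ -47303.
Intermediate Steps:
t = -2/3283 (t = 6/(-3 + ((-9298 + 9894) - 10442)) = 6/(-3 + (596 - 10442)) = 6/(-3 - 9846) = 6/(-9849) = 6*(-1/9849) = -2/3283 ≈ -0.00060920)
t - 47303 = -2/3283 - 47303 = -155295751/3283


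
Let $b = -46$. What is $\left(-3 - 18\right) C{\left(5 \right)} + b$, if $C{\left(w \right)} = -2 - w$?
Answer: $101$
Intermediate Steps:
$\left(-3 - 18\right) C{\left(5 \right)} + b = \left(-3 - 18\right) \left(-2 - 5\right) - 46 = \left(-21\right) \left(-7\right) - 46 = 147 - 46 = 101$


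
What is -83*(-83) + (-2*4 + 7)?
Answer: 6888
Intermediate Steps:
-83*(-83) + (-2*4 + 7) = 6889 + (-8 + 7) = 6889 - 1 = 6888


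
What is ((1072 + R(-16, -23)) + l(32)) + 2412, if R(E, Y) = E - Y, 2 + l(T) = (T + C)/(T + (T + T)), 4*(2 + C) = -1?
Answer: 1339895/384 ≈ 3489.3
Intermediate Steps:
C = -9/4 (C = -2 + (¼)*(-1) = -2 - ¼ = -9/4 ≈ -2.2500)
l(T) = -2 + (-9/4 + T)/(3*T) (l(T) = -2 + (T - 9/4)/(T + (T + T)) = -2 + (-9/4 + T)/(T + 2*T) = -2 + (-9/4 + T)/((3*T)) = -2 + (-9/4 + T)*(1/(3*T)) = -2 + (-9/4 + T)/(3*T))
((1072 + R(-16, -23)) + l(32)) + 2412 = ((1072 + (-16 - 1*(-23))) + (1/12)*(-9 - 20*32)/32) + 2412 = ((1072 + (-16 + 23)) + (1/12)*(1/32)*(-9 - 640)) + 2412 = ((1072 + 7) + (1/12)*(1/32)*(-649)) + 2412 = (1079 - 649/384) + 2412 = 413687/384 + 2412 = 1339895/384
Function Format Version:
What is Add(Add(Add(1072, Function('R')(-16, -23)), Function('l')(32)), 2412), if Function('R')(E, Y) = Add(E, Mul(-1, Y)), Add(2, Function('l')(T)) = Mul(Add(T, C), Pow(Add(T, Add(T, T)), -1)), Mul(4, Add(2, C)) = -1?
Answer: Rational(1339895, 384) ≈ 3489.3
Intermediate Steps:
C = Rational(-9, 4) (C = Add(-2, Mul(Rational(1, 4), -1)) = Add(-2, Rational(-1, 4)) = Rational(-9, 4) ≈ -2.2500)
Function('l')(T) = Add(-2, Mul(Rational(1, 3), Pow(T, -1), Add(Rational(-9, 4), T))) (Function('l')(T) = Add(-2, Mul(Add(T, Rational(-9, 4)), Pow(Add(T, Add(T, T)), -1))) = Add(-2, Mul(Add(Rational(-9, 4), T), Pow(Add(T, Mul(2, T)), -1))) = Add(-2, Mul(Add(Rational(-9, 4), T), Pow(Mul(3, T), -1))) = Add(-2, Mul(Add(Rational(-9, 4), T), Mul(Rational(1, 3), Pow(T, -1)))) = Add(-2, Mul(Rational(1, 3), Pow(T, -1), Add(Rational(-9, 4), T))))
Add(Add(Add(1072, Function('R')(-16, -23)), Function('l')(32)), 2412) = Add(Add(Add(1072, Add(-16, Mul(-1, -23))), Mul(Rational(1, 12), Pow(32, -1), Add(-9, Mul(-20, 32)))), 2412) = Add(Add(Add(1072, Add(-16, 23)), Mul(Rational(1, 12), Rational(1, 32), Add(-9, -640))), 2412) = Add(Add(Add(1072, 7), Mul(Rational(1, 12), Rational(1, 32), -649)), 2412) = Add(Add(1079, Rational(-649, 384)), 2412) = Add(Rational(413687, 384), 2412) = Rational(1339895, 384)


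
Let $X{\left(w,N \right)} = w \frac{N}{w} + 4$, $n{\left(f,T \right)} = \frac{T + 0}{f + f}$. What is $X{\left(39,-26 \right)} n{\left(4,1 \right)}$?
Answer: $- \frac{11}{4} \approx -2.75$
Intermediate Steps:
$n{\left(f,T \right)} = \frac{T}{2 f}$
$X{\left(w,N \right)} = 4 + N$ ($X{\left(w,N \right)} = N + 4 = 4 + N$)
$X{\left(39,-26 \right)} n{\left(4,1 \right)} = \left(4 - 26\right) \frac{1}{2} \cdot 1 \cdot \frac{1}{4} = - 22 \cdot \frac{1}{2} \cdot 1 \cdot \frac{1}{4} = \left(-22\right) \frac{1}{8} = - \frac{11}{4}$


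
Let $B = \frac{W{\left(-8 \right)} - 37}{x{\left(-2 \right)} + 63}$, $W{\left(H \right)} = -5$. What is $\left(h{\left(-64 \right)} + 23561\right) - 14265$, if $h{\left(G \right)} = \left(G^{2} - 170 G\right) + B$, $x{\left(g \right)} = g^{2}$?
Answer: $\frac{1626182}{67} \approx 24271.0$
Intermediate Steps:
$B = - \frac{42}{67}$ ($B = \frac{-5 - 37}{\left(-2\right)^{2} + 63} = - \frac{42}{4 + 63} = - \frac{42}{67} \approx -0.62687$)
$h{\left(G \right)} = - \frac{42}{67} + G^{2} - 170 G$ ($h{\left(G \right)} = \left(G^{2} - 170 G\right) - \frac{42}{67} = - \frac{42}{67} + G^{2} - 170 G$)
$\left(h{\left(-64 \right)} + 23561\right) - 14265 = \left(\left(- \frac{42}{67} + \left(-64\right)^{2} - -10880\right) + 23561\right) - 14265 = \left(\left(- \frac{42}{67} + 4096 + 10880\right) + 23561\right) - 14265 = \left(\frac{1003350}{67} + 23561\right) - 14265 = \frac{2581937}{67} - 14265 = \frac{1626182}{67}$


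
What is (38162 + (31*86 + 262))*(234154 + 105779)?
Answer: 13967846970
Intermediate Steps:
(38162 + (31*86 + 262))*(234154 + 105779) = (38162 + (2666 + 262))*339933 = (38162 + 2928)*339933 = 41090*339933 = 13967846970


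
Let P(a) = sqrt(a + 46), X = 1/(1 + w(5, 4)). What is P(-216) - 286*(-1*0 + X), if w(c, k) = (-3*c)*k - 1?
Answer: 143/30 + I*sqrt(170) ≈ 4.7667 + 13.038*I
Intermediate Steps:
w(c, k) = -1 - 3*c*k (w(c, k) = -3*c*k - 1 = -1 - 3*c*k)
X = -1/60 (X = 1/(1 + (-1 - 3*5*4)) = 1/(1 + (-1 - 60)) = 1/(1 - 61) = 1/(-60) = -1/60 ≈ -0.016667)
P(a) = sqrt(46 + a)
P(-216) - 286*(-1*0 + X) = sqrt(46 - 216) - 286*(-1*0 - 1/60) = sqrt(-170) - 286*(0 - 1/60) = I*sqrt(170) - 286*(-1)/60 = I*sqrt(170) - 1*(-143/30) = I*sqrt(170) + 143/30 = 143/30 + I*sqrt(170)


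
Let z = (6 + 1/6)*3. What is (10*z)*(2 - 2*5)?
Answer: -1480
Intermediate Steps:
z = 37/2 (z = (6 + ⅙)*3 = (37/6)*3 = 37/2 ≈ 18.500)
(10*z)*(2 - 2*5) = (10*(37/2))*(2 - 2*5) = 185*(2 - 10) = 185*(-8) = -1480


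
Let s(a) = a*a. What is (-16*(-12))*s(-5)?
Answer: 4800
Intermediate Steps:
s(a) = a**2
(-16*(-12))*s(-5) = -16*(-12)*(-5)**2 = 192*25 = 4800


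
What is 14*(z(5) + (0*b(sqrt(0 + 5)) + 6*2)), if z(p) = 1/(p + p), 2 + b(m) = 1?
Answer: 847/5 ≈ 169.40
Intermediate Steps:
b(m) = -1 (b(m) = -2 + 1 = -1)
z(p) = 1/(2*p)
14*(z(5) + (0*b(sqrt(0 + 5)) + 6*2)) = 14*((1/2)/5 + (0*(-1) + 6*2)) = 14*((1/2)*(1/5) + (0 + 12)) = 14*(1/10 + 12) = 14*(121/10) = 847/5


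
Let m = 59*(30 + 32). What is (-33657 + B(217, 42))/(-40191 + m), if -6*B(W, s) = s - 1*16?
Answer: 100984/109599 ≈ 0.92140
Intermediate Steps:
B(W, s) = 8/3 - s/6 (B(W, s) = -(s - 1*16)/6 = -(s - 16)/6 = -(-16 + s)/6 = 8/3 - s/6)
m = 3658 (m = 59*62 = 3658)
(-33657 + B(217, 42))/(-40191 + m) = (-33657 + (8/3 - 1/6*42))/(-40191 + 3658) = (-33657 + (8/3 - 7))/(-36533) = (-33657 - 13/3)*(-1/36533) = -100984/3*(-1/36533) = 100984/109599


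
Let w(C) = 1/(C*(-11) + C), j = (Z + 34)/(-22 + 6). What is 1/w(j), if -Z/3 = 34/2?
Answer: -85/8 ≈ -10.625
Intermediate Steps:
Z = -51 (Z = -102/2 = -3*17 = -51)
j = 17/16 (j = (-51 + 34)/(-22 + 6) = -17/(-16) = -17*(-1/16) = 17/16 ≈ 1.0625)
w(C) = -1/(10*C) (w(C) = 1/(-11*C + C) = 1/(-10*C) = -1/(10*C))
1/w(j) = 1/(-1/(10*17/16)) = 1/(-1/10*16/17) = 1/(-8/85) = -85/8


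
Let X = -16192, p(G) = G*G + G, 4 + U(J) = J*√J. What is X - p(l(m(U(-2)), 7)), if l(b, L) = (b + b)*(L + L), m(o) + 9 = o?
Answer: -142052 - 40712*I*√2 ≈ -1.4205e+5 - 57575.0*I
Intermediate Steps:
U(J) = -4 + J^(3/2) (U(J) = -4 + J*√J = -4 + J^(3/2))
m(o) = -9 + o
l(b, L) = 4*L*b (l(b, L) = (2*b)*(2*L) = 4*L*b)
p(G) = G + G² (p(G) = G² + G = G + G²)
X - p(l(m(U(-2)), 7)) = -16192 - 4*7*(-9 + (-4 + (-2)^(3/2)))*(1 + 4*7*(-9 + (-4 + (-2)^(3/2)))) = -16192 - 4*7*(-9 + (-4 - 2*I*√2))*(1 + 4*7*(-9 + (-4 - 2*I*√2))) = -16192 - 4*7*(-13 - 2*I*√2)*(1 + 4*7*(-13 - 2*I*√2)) = -16192 - (-364 - 56*I*√2)*(1 + (-364 - 56*I*√2)) = -16192 - (-364 - 56*I*√2)*(-363 - 56*I*√2)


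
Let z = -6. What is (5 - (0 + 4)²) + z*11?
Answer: -77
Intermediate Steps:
(5 - (0 + 4)²) + z*11 = (5 - (0 + 4)²) - 6*11 = (5 - 1*4²) - 66 = (5 - 1*16) - 66 = (5 - 16) - 66 = -11 - 66 = -77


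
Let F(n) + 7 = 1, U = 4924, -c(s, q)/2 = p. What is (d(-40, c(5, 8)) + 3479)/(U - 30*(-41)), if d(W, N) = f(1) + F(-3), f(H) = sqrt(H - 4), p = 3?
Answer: 3473/6154 + I*sqrt(3)/6154 ≈ 0.56435 + 0.00028145*I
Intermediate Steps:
c(s, q) = -6 (c(s, q) = -2*3 = -6)
f(H) = sqrt(-4 + H)
F(n) = -6 (F(n) = -7 + 1 = -6)
d(W, N) = -6 + I*sqrt(3) (d(W, N) = sqrt(-4 + 1) - 6 = sqrt(-3) - 6 = I*sqrt(3) - 6 = -6 + I*sqrt(3))
(d(-40, c(5, 8)) + 3479)/(U - 30*(-41)) = ((-6 + I*sqrt(3)) + 3479)/(4924 - 30*(-41)) = (3473 + I*sqrt(3))/(4924 + 1230) = (3473 + I*sqrt(3))/6154 = (3473 + I*sqrt(3))*(1/6154) = 3473/6154 + I*sqrt(3)/6154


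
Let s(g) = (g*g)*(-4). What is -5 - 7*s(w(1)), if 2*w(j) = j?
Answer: 2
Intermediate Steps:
w(j) = j/2
s(g) = -4*g² (s(g) = g²*(-4) = -4*g²)
-5 - 7*s(w(1)) = -5 - (-28)*((½)*1)² = -5 - (-28)*(½)² = -5 - (-28)/4 = -5 - 7*(-1) = -5 + 7 = 2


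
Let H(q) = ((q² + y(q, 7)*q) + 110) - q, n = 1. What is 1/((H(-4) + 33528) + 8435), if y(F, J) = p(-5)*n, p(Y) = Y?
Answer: 1/42113 ≈ 2.3746e-5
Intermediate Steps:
y(F, J) = -5 (y(F, J) = -5*1 = -5)
H(q) = 110 + q² - 6*q (H(q) = ((q² - 5*q) + 110) - q = (110 + q² - 5*q) - q = 110 + q² - 6*q)
1/((H(-4) + 33528) + 8435) = 1/(((110 + (-4)² - 6*(-4)) + 33528) + 8435) = 1/(((110 + 16 + 24) + 33528) + 8435) = 1/((150 + 33528) + 8435) = 1/(33678 + 8435) = 1/42113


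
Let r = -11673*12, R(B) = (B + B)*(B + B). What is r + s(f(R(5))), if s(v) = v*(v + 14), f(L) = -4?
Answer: -140116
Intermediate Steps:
R(B) = 4*B² (R(B) = (2*B)*(2*B) = 4*B²)
s(v) = v*(14 + v)
r = -140076
r + s(f(R(5))) = -140076 - 4*(14 - 4) = -140076 - 4*10 = -140076 - 40 = -140116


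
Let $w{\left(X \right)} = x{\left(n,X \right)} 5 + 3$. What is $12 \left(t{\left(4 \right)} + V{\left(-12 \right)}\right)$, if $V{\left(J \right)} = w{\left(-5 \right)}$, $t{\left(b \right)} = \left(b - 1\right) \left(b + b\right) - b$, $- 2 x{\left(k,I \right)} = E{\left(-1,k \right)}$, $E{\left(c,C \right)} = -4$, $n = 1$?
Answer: $396$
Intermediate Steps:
$x{\left(k,I \right)} = 2$ ($x{\left(k,I \right)} = \left(- \frac{1}{2}\right) \left(-4\right) = 2$)
$w{\left(X \right)} = 13$ ($w{\left(X \right)} = 2 \cdot 5 + 3 = 10 + 3 = 13$)
$t{\left(b \right)} = - b + 2 b \left(-1 + b\right)$ ($t{\left(b \right)} = \left(-1 + b\right) 2 b - b = 2 b \left(-1 + b\right) - b = - b + 2 b \left(-1 + b\right)$)
$V{\left(J \right)} = 13$
$12 \left(t{\left(4 \right)} + V{\left(-12 \right)}\right) = 12 \left(4 \left(-3 + 2 \cdot 4\right) + 13\right) = 12 \left(4 \left(-3 + 8\right) + 13\right) = 12 \left(4 \cdot 5 + 13\right) = 12 \left(20 + 13\right) = 12 \cdot 33 = 396$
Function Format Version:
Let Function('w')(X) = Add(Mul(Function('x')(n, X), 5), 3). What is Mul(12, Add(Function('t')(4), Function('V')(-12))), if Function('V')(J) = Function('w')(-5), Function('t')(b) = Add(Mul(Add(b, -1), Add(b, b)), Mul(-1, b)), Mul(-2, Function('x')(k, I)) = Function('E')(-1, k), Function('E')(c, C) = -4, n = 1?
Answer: 396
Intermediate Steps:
Function('x')(k, I) = 2 (Function('x')(k, I) = Mul(Rational(-1, 2), -4) = 2)
Function('w')(X) = 13 (Function('w')(X) = Add(Mul(2, 5), 3) = Add(10, 3) = 13)
Function('t')(b) = Add(Mul(-1, b), Mul(2, b, Add(-1, b))) (Function('t')(b) = Add(Mul(Add(-1, b), Mul(2, b)), Mul(-1, b)) = Add(Mul(2, b, Add(-1, b)), Mul(-1, b)) = Add(Mul(-1, b), Mul(2, b, Add(-1, b))))
Function('V')(J) = 13
Mul(12, Add(Function('t')(4), Function('V')(-12))) = Mul(12, Add(Mul(4, Add(-3, Mul(2, 4))), 13)) = Mul(12, Add(Mul(4, Add(-3, 8)), 13)) = Mul(12, Add(Mul(4, 5), 13)) = Mul(12, Add(20, 13)) = Mul(12, 33) = 396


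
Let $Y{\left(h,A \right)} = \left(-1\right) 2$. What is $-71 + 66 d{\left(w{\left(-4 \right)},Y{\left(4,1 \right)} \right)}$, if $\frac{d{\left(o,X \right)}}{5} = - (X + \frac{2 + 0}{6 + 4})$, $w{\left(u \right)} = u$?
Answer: $523$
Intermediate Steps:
$Y{\left(h,A \right)} = -2$
$d{\left(o,X \right)} = -1 - 5 X$ ($d{\left(o,X \right)} = 5 \left(- (X + \frac{2 + 0}{6 + 4})\right) = 5 \left(- (X + \frac{2}{10})\right) = 5 \left(- (X + 2 \cdot \frac{1}{10})\right) = 5 \left(- (X + \frac{1}{5})\right) = 5 \left(- (\frac{1}{5} + X)\right) = 5 \left(- \frac{1}{5} - X\right) = -1 - 5 X$)
$-71 + 66 d{\left(w{\left(-4 \right)},Y{\left(4,1 \right)} \right)} = -71 + 66 \left(-1 - -10\right) = -71 + 66 \left(-1 + 10\right) = -71 + 66 \cdot 9 = -71 + 594 = 523$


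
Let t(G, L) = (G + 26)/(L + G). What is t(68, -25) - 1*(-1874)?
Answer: 80676/43 ≈ 1876.2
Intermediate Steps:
t(G, L) = (26 + G)/(G + L)
t(68, -25) - 1*(-1874) = (26 + 68)/(68 - 25) - 1*(-1874) = 94/43 + 1874 = 80676/43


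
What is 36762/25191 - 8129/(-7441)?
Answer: 159441227/62482077 ≈ 2.5518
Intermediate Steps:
36762/25191 - 8129/(-7441) = 36762*(1/25191) - 8129*(-1/7441) = 12254/8397 + 8129/7441 = 159441227/62482077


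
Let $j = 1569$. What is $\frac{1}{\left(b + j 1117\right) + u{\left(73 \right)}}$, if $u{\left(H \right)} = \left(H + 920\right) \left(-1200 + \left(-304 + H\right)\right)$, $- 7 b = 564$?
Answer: $\frac{7}{2320566} \approx 3.0165 \cdot 10^{-6}$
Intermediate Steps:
$b = - \frac{564}{7}$ ($b = \left(- \frac{1}{7}\right) 564 = - \frac{564}{7} \approx -80.571$)
$u{\left(H \right)} = \left(-1504 + H\right) \left(920 + H\right)$ ($u{\left(H \right)} = \left(920 + H\right) \left(-1504 + H\right) = \left(-1504 + H\right) \left(920 + H\right)$)
$\frac{1}{\left(b + j 1117\right) + u{\left(73 \right)}} = \frac{1}{\left(- \frac{564}{7} + 1569 \cdot 1117\right) - \left(1426312 - 5329\right)} = \frac{1}{\left(- \frac{564}{7} + 1752573\right) - 1420983} = \frac{1}{\frac{12267447}{7} - 1420983} = \frac{1}{\frac{2320566}{7}} = \frac{7}{2320566}$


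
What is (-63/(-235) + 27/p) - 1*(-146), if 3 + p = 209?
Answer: 7087183/48410 ≈ 146.40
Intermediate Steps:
p = 206 (p = -3 + 209 = 206)
(-63/(-235) + 27/p) - 1*(-146) = (-63/(-235) + 27/206) - 1*(-146) = (-63*(-1/235) + 27*(1/206)) + 146 = (63/235 + 27/206) + 146 = 19323/48410 + 146 = 7087183/48410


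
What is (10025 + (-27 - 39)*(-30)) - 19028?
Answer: -7023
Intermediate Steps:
(10025 + (-27 - 39)*(-30)) - 19028 = (10025 - 66*(-30)) - 19028 = (10025 + 1980) - 19028 = 12005 - 19028 = -7023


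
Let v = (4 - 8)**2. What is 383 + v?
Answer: 399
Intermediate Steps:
v = 16 (v = (-4)**2 = 16)
383 + v = 383 + 16 = 399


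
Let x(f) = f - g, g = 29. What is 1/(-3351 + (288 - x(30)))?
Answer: -1/3064 ≈ -0.00032637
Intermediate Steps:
x(f) = -29 + f (x(f) = f - 1*29 = f - 29 = -29 + f)
1/(-3351 + (288 - x(30))) = 1/(-3351 + (288 - (-29 + 30))) = 1/(-3351 + (288 - 1*1)) = 1/(-3351 + (288 - 1)) = 1/(-3351 + 287) = 1/(-3064) = -1/3064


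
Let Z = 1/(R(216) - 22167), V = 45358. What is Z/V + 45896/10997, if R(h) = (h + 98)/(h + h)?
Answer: 4983622862996684/1194110611762145 ≈ 4.1735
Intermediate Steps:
R(h) = (98 + h)/(2*h) (R(h) = (98 + h)/((2*h)) = (98 + h)*(1/(2*h)) = (98 + h)/(2*h))
Z = -216/4787915 (Z = 1/((½)*(98 + 216)/216 - 22167) = 1/((½)*(1/216)*314 - 22167) = 1/(157/216 - 22167) = 1/(-4787915/216) = -216/4787915 ≈ -4.5114e-5)
Z/V + 45896/10997 = -216/4787915/45358 + 45896/10997 = -216/4787915*1/45358 + 45896*(1/10997) = -108/108585124285 + 45896/10997 = 4983622862996684/1194110611762145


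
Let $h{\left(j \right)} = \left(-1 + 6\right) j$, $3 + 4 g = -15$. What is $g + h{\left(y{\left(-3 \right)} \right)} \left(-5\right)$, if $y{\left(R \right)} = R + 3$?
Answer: $- \frac{9}{2} \approx -4.5$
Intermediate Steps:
$g = - \frac{9}{2}$ ($g = - \frac{3}{4} + \frac{1}{4} \left(-15\right) = - \frac{3}{4} - \frac{15}{4} = - \frac{9}{2} \approx -4.5$)
$y{\left(R \right)} = 3 + R$
$h{\left(j \right)} = 5 j$
$g + h{\left(y{\left(-3 \right)} \right)} \left(-5\right) = - \frac{9}{2} + 5 \left(3 - 3\right) \left(-5\right) = - \frac{9}{2} + 5 \cdot 0 \left(-5\right) = - \frac{9}{2} + 0 \left(-5\right) = - \frac{9}{2} + 0 = - \frac{9}{2}$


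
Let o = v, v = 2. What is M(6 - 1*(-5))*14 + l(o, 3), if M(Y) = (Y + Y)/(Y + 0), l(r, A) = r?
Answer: 30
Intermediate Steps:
o = 2
M(Y) = 2 (M(Y) = (2*Y)/Y = 2)
M(6 - 1*(-5))*14 + l(o, 3) = 2*14 + 2 = 28 + 2 = 30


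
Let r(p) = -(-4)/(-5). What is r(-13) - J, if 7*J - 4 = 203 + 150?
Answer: -259/5 ≈ -51.800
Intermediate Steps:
r(p) = -⅘ (r(p) = -(-4)*(-1)/5 = -2*⅖ = -⅘)
J = 51 (J = 4/7 + (203 + 150)/7 = 4/7 + (⅐)*353 = 4/7 + 353/7 = 51)
r(-13) - J = -⅘ - 1*51 = -⅘ - 51 = -259/5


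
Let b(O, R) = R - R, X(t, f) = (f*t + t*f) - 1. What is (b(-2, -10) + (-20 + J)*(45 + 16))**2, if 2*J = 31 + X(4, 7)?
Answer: 1968409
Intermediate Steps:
X(t, f) = -1 + 2*f*t (X(t, f) = (f*t + f*t) - 1 = 2*f*t - 1 = -1 + 2*f*t)
b(O, R) = 0
J = 43 (J = (31 + (-1 + 2*7*4))/2 = (31 + (-1 + 56))/2 = (31 + 55)/2 = (1/2)*86 = 43)
(b(-2, -10) + (-20 + J)*(45 + 16))**2 = (0 + (-20 + 43)*(45 + 16))**2 = (0 + 23*61)**2 = (0 + 1403)**2 = 1403**2 = 1968409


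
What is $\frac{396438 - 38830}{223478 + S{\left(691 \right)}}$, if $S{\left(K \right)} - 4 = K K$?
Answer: $\frac{357608}{700963} \approx 0.51017$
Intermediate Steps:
$S{\left(K \right)} = 4 + K^{2}$ ($S{\left(K \right)} = 4 + K K = 4 + K^{2}$)
$\frac{396438 - 38830}{223478 + S{\left(691 \right)}} = \frac{396438 - 38830}{223478 + \left(4 + 691^{2}\right)} = \frac{357608}{223478 + \left(4 + 477481\right)} = \frac{357608}{223478 + 477485} = \frac{357608}{700963}$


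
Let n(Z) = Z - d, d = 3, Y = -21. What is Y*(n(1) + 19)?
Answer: -357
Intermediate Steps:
n(Z) = -3 + Z (n(Z) = Z - 1*3 = Z - 3 = -3 + Z)
Y*(n(1) + 19) = -21*((-3 + 1) + 19) = -21*(-2 + 19) = -21*17 = -357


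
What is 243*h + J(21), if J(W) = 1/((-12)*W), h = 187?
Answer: 11451131/252 ≈ 45441.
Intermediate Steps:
J(W) = -1/(12*W)
243*h + J(21) = 243*187 - 1/12/21 = 45441 - 1/12*1/21 = 45441 - 1/252 = 11451131/252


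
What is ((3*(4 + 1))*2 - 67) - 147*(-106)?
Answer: 15545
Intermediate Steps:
((3*(4 + 1))*2 - 67) - 147*(-106) = ((3*5)*2 - 67) + 15582 = (15*2 - 67) + 15582 = (30 - 67) + 15582 = -37 + 15582 = 15545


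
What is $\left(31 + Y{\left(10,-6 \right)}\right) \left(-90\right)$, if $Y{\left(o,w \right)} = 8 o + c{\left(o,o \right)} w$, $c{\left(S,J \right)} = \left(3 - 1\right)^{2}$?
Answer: $-7830$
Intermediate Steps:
$c{\left(S,J \right)} = 4$ ($c{\left(S,J \right)} = 2^{2} = 4$)
$Y{\left(o,w \right)} = 4 w + 8 o$ ($Y{\left(o,w \right)} = 8 o + 4 w = 4 w + 8 o$)
$\left(31 + Y{\left(10,-6 \right)}\right) \left(-90\right) = \left(31 + \left(4 \left(-6\right) + 8 \cdot 10\right)\right) \left(-90\right) = \left(31 + \left(-24 + 80\right)\right) \left(-90\right) = \left(31 + 56\right) \left(-90\right) = 87 \left(-90\right) = -7830$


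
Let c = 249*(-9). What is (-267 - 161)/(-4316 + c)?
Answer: 428/6557 ≈ 0.065274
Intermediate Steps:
c = -2241
(-267 - 161)/(-4316 + c) = (-267 - 161)/(-4316 - 2241) = -428/(-6557) = -428*(-1/6557) = 428/6557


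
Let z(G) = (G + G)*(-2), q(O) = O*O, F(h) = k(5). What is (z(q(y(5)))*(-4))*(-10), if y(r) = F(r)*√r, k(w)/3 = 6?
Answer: -259200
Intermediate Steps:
k(w) = 18 (k(w) = 3*6 = 18)
F(h) = 18
y(r) = 18*√r
q(O) = O²
z(G) = -4*G (z(G) = (2*G)*(-2) = -4*G)
(z(q(y(5)))*(-4))*(-10) = (-4*(18*√5)²*(-4))*(-10) = (-4*1620*(-4))*(-10) = -6480*(-4)*(-10) = 25920*(-10) = -259200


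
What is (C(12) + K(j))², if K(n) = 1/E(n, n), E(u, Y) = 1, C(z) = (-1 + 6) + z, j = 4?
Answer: 324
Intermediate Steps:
C(z) = 5 + z
K(n) = 1 (K(n) = 1/1 = 1)
(C(12) + K(j))² = ((5 + 12) + 1)² = (17 + 1)² = 18² = 324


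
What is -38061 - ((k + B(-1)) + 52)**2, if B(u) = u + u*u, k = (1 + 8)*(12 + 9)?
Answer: -96142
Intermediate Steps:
k = 189 (k = 9*21 = 189)
B(u) = u + u**2
-38061 - ((k + B(-1)) + 52)**2 = -38061 - ((189 - (1 - 1)) + 52)**2 = -38061 - ((189 - 1*0) + 52)**2 = -38061 - ((189 + 0) + 52)**2 = -38061 - (189 + 52)**2 = -38061 - 1*241**2 = -38061 - 1*58081 = -38061 - 58081 = -96142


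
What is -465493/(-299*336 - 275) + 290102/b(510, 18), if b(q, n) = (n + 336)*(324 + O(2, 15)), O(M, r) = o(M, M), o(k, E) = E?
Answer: 41472169775/5812841778 ≈ 7.1346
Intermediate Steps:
O(M, r) = M
b(q, n) = 109536 + 326*n (b(q, n) = (n + 336)*(324 + 2) = (336 + n)*326 = 109536 + 326*n)
-465493/(-299*336 - 275) + 290102/b(510, 18) = -465493/(-299*336 - 275) + 290102/(109536 + 326*18) = -465493/(-100464 - 275) + 290102/(109536 + 5868) = -465493/(-100739) + 290102/115404 = -465493*(-1/100739) + 290102*(1/115404) = 465493/100739 + 145051/57702 = 41472169775/5812841778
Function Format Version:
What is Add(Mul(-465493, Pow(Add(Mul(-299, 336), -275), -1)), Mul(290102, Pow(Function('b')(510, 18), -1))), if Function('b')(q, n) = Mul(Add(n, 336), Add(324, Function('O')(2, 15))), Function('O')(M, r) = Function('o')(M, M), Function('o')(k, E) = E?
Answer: Rational(41472169775, 5812841778) ≈ 7.1346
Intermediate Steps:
Function('O')(M, r) = M
Function('b')(q, n) = Add(109536, Mul(326, n)) (Function('b')(q, n) = Mul(Add(n, 336), Add(324, 2)) = Mul(Add(336, n), 326) = Add(109536, Mul(326, n)))
Add(Mul(-465493, Pow(Add(Mul(-299, 336), -275), -1)), Mul(290102, Pow(Function('b')(510, 18), -1))) = Add(Mul(-465493, Pow(Add(Mul(-299, 336), -275), -1)), Mul(290102, Pow(Add(109536, Mul(326, 18)), -1))) = Add(Mul(-465493, Pow(Add(-100464, -275), -1)), Mul(290102, Pow(Add(109536, 5868), -1))) = Add(Mul(-465493, Pow(-100739, -1)), Mul(290102, Pow(115404, -1))) = Add(Mul(-465493, Rational(-1, 100739)), Mul(290102, Rational(1, 115404))) = Add(Rational(465493, 100739), Rational(145051, 57702)) = Rational(41472169775, 5812841778)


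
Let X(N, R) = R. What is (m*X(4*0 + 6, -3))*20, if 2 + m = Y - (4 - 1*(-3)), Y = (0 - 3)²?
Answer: 0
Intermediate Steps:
Y = 9 (Y = (-3)² = 9)
m = 0 (m = -2 + (9 - (4 - 1*(-3))) = -2 + (9 - (4 + 3)) = -2 + (9 - 1*7) = -2 + (9 - 7) = -2 + 2 = 0)
(m*X(4*0 + 6, -3))*20 = (0*(-3))*20 = 0*20 = 0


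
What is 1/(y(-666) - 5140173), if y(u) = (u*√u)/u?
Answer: -1713391/8807126156865 - I*√74/8807126156865 ≈ -1.9455e-7 - 9.7675e-13*I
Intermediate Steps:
y(u) = √u (y(u) = u^(3/2)/u = √u)
1/(y(-666) - 5140173) = 1/(√(-666) - 5140173) = 1/(3*I*√74 - 5140173) = 1/(-5140173 + 3*I*√74)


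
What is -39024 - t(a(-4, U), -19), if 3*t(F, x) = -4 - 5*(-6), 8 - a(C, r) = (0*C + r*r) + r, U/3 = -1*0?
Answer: -117098/3 ≈ -39033.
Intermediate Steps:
U = 0 (U = 3*(-1*0) = 3*0 = 0)
a(C, r) = 8 - r - r**2 (a(C, r) = 8 - ((0*C + r*r) + r) = 8 - ((0 + r**2) + r) = 8 - (r**2 + r) = 8 - (r + r**2) = 8 + (-r - r**2) = 8 - r - r**2)
t(F, x) = 26/3 (t(F, x) = (-4 - 5*(-6))/3 = (-4 + 30)/3 = (1/3)*26 = 26/3)
-39024 - t(a(-4, U), -19) = -39024 - 1*26/3 = -39024 - 26/3 = -117098/3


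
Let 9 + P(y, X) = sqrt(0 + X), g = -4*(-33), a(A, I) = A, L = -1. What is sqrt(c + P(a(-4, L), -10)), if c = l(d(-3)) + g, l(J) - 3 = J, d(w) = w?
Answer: sqrt(123 + I*sqrt(10)) ≈ 11.091 + 0.1426*I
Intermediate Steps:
l(J) = 3 + J
g = 132
P(y, X) = -9 + sqrt(X) (P(y, X) = -9 + sqrt(0 + X) = -9 + sqrt(X))
c = 132 (c = (3 - 3) + 132 = 0 + 132 = 132)
sqrt(c + P(a(-4, L), -10)) = sqrt(132 + (-9 + sqrt(-10))) = sqrt(132 + (-9 + I*sqrt(10))) = sqrt(123 + I*sqrt(10))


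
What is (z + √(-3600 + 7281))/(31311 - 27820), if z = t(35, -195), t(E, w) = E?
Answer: 35/3491 + 3*√409/3491 ≈ 0.027405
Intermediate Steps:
z = 35
(z + √(-3600 + 7281))/(31311 - 27820) = (35 + √(-3600 + 7281))/(31311 - 27820) = (35 + √3681)/3491 = (35 + 3*√409)*(1/3491) = 35/3491 + 3*√409/3491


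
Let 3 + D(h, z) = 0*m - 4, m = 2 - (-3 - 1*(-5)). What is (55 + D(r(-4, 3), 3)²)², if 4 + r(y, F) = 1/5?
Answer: 10816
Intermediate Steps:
r(y, F) = -19/5 (r(y, F) = -4 + 1/5 = -4 + ⅕ = -19/5)
m = 0 (m = 2 - (-3 + 5) = 2 - 1*2 = 2 - 2 = 0)
D(h, z) = -7 (D(h, z) = -3 + (0*0 - 4) = -3 + (0 - 4) = -3 - 4 = -7)
(55 + D(r(-4, 3), 3)²)² = (55 + (-7)²)² = (55 + 49)² = 104² = 10816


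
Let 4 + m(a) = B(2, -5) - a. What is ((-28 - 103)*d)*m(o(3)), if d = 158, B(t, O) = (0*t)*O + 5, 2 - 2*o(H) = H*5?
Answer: -155235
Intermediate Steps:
o(H) = 1 - 5*H/2 (o(H) = 1 - H*5/2 = 1 - 5*H/2)
B(t, O) = 5 (B(t, O) = 0*O + 5 = 0 + 5 = 5)
m(a) = 1 - a (m(a) = -4 + (5 - a) = 1 - a)
((-28 - 103)*d)*m(o(3)) = ((-28 - 103)*158)*(1 - (1 - 5/2*3)) = (-131*158)*(1 - (1 - 15/2)) = -20698*(1 - 1*(-13/2)) = -20698*(1 + 13/2) = -20698*15/2 = -155235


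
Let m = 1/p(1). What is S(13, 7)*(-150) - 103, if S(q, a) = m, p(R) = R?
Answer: -253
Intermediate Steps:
m = 1 (m = 1/1 = 1)
S(q, a) = 1
S(13, 7)*(-150) - 103 = 1*(-150) - 103 = -150 - 103 = -253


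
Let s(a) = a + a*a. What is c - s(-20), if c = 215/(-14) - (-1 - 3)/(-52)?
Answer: -71969/182 ≈ -395.43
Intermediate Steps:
c = -2809/182 (c = 215*(-1/14) - 1*(-4)*(-1/52) = -215/14 + 4*(-1/52) = -215/14 - 1/13 = -2809/182 ≈ -15.434)
s(a) = a + a²
c - s(-20) = -2809/182 - (-20)*(1 - 20) = -2809/182 - (-20)*(-19) = -2809/182 - 1*380 = -2809/182 - 380 = -71969/182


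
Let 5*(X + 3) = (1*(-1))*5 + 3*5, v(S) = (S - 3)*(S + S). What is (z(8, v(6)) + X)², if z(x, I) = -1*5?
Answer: 36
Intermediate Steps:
v(S) = 2*S*(-3 + S) (v(S) = (-3 + S)*(2*S) = 2*S*(-3 + S))
z(x, I) = -5
X = -1 (X = -3 + ((1*(-1))*5 + 3*5)/5 = -3 + (-1*5 + 15)/5 = -3 + (-5 + 15)/5 = -3 + (⅕)*10 = -3 + 2 = -1)
(z(8, v(6)) + X)² = (-5 - 1)² = (-6)² = 36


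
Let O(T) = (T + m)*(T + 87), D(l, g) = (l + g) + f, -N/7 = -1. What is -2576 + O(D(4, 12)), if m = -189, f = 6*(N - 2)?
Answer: -21595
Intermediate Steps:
N = 7 (N = -7*(-1) = 7)
f = 30 (f = 6*(7 - 2) = 6*5 = 30)
D(l, g) = 30 + g + l (D(l, g) = (l + g) + 30 = (g + l) + 30 = 30 + g + l)
O(T) = (-189 + T)*(87 + T) (O(T) = (T - 189)*(T + 87) = (-189 + T)*(87 + T))
-2576 + O(D(4, 12)) = -2576 + (-16443 + (30 + 12 + 4)² - 102*(30 + 12 + 4)) = -2576 + (-16443 + 46² - 102*46) = -2576 + (-16443 + 2116 - 4692) = -2576 - 19019 = -21595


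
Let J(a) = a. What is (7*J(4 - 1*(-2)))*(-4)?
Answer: -168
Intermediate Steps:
(7*J(4 - 1*(-2)))*(-4) = (7*(4 - 1*(-2)))*(-4) = (7*(4 + 2))*(-4) = (7*6)*(-4) = 42*(-4) = -168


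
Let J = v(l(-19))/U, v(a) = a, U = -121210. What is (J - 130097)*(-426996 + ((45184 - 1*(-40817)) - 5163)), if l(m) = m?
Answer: 2729292677253729/60605 ≈ 4.5034e+10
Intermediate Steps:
J = 19/121210 (J = -19/(-121210) = -19*(-1/121210) = 19/121210 ≈ 0.00015675)
(J - 130097)*(-426996 + ((45184 - 1*(-40817)) - 5163)) = (19/121210 - 130097)*(-426996 + ((45184 - 1*(-40817)) - 5163)) = -15769057351*(-426996 + ((45184 + 40817) - 5163))/121210 = -15769057351*(-426996 + (86001 - 5163))/121210 = -15769057351*(-426996 + 80838)/121210 = -15769057351/121210*(-346158) = 2729292677253729/60605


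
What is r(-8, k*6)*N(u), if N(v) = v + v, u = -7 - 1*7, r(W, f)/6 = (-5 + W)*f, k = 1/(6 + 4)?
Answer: 6552/5 ≈ 1310.4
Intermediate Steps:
k = ⅒ (k = 1/10 = ⅒ ≈ 0.10000)
r(W, f) = 6*f*(-5 + W) (r(W, f) = 6*((-5 + W)*f) = 6*(f*(-5 + W)) = 6*f*(-5 + W))
u = -14 (u = -7 - 7 = -14)
N(v) = 2*v
r(-8, k*6)*N(u) = (6*((⅒)*6)*(-5 - 8))*(2*(-14)) = (6*(⅗)*(-13))*(-28) = -234/5*(-28) = 6552/5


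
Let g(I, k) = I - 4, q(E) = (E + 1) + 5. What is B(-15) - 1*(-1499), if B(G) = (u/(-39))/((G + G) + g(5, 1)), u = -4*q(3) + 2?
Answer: 1695335/1131 ≈ 1499.0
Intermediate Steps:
q(E) = 6 + E (q(E) = (1 + E) + 5 = 6 + E)
u = -34 (u = -4*(6 + 3) + 2 = -4*9 + 2 = -36 + 2 = -34)
g(I, k) = -4 + I
B(G) = 34/(39*(1 + 2*G)) (B(G) = (-34/(-39))/((G + G) + (-4 + 5)) = (-34*(-1/39))/(2*G + 1) = 34/(39*(1 + 2*G)))
B(-15) - 1*(-1499) = 34/(39*(1 + 2*(-15))) - 1*(-1499) = 34/(39*(1 - 30)) + 1499 = (34/39)/(-29) + 1499 = (34/39)*(-1/29) + 1499 = -34/1131 + 1499 = 1695335/1131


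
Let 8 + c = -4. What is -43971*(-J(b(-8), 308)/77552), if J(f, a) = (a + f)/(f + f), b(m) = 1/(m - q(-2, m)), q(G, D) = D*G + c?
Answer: -162472845/155104 ≈ -1047.5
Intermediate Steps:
c = -12 (c = -8 - 4 = -12)
q(G, D) = -12 + D*G (q(G, D) = D*G - 12 = -12 + D*G)
b(m) = 1/(12 + 3*m) (b(m) = 1/(m - (-12 + m*(-2))) = 1/(m - (-12 - 2*m)) = 1/(m + (12 + 2*m)) = 1/(12 + 3*m))
J(f, a) = (a + f)/(2*f) (J(f, a) = (a + f)/((2*f)) = (a + f)*(1/(2*f)) = (a + f)/(2*f))
-43971*(-J(b(-8), 308)/77552) = -(10157301/9694 + 43971/(38776*(4 - 8))) = -43971/((-77552*(-1/(6*(308 + (1/3)/(-4)))))) = -43971/((-77552*(-1/(6*(308 + (1/3)*(-1/4)))))) = -43971/((-77552*(-1/(6*(308 - 1/12))))) = -43971/((-77552/((1/2)*(-12)*(3695/12)))) = -43971/((-77552/(-3695/2))) = -43971/((-77552*(-2/3695))) = -43971/155104/3695 = -43971*3695/155104 = -162472845/155104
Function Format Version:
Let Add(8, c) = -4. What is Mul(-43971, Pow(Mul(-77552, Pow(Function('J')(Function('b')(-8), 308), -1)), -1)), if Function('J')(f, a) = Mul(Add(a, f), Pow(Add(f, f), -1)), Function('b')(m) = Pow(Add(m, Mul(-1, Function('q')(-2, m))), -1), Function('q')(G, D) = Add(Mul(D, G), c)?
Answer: Rational(-162472845, 155104) ≈ -1047.5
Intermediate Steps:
c = -12 (c = Add(-8, -4) = -12)
Function('q')(G, D) = Add(-12, Mul(D, G)) (Function('q')(G, D) = Add(Mul(D, G), -12) = Add(-12, Mul(D, G)))
Function('b')(m) = Pow(Add(12, Mul(3, m)), -1) (Function('b')(m) = Pow(Add(m, Mul(-1, Add(-12, Mul(m, -2)))), -1) = Pow(Add(m, Mul(-1, Add(-12, Mul(-2, m)))), -1) = Pow(Add(m, Add(12, Mul(2, m))), -1) = Pow(Add(12, Mul(3, m)), -1))
Function('J')(f, a) = Mul(Rational(1, 2), Pow(f, -1), Add(a, f)) (Function('J')(f, a) = Mul(Add(a, f), Pow(Mul(2, f), -1)) = Mul(Add(a, f), Mul(Rational(1, 2), Pow(f, -1))) = Mul(Rational(1, 2), Pow(f, -1), Add(a, f)))
Mul(-43971, Pow(Mul(-77552, Pow(Function('J')(Function('b')(-8), 308), -1)), -1)) = Mul(-43971, Pow(Mul(-77552, Pow(Mul(Rational(1, 2), Pow(Mul(Rational(1, 3), Pow(Add(4, -8), -1)), -1), Add(308, Mul(Rational(1, 3), Pow(Add(4, -8), -1)))), -1)), -1)) = Mul(-43971, Pow(Mul(-77552, Pow(Mul(Rational(1, 2), Pow(Mul(Rational(1, 3), Pow(-4, -1)), -1), Add(308, Mul(Rational(1, 3), Pow(-4, -1)))), -1)), -1)) = Mul(-43971, Pow(Mul(-77552, Pow(Mul(Rational(1, 2), Pow(Mul(Rational(1, 3), Rational(-1, 4)), -1), Add(308, Mul(Rational(1, 3), Rational(-1, 4)))), -1)), -1)) = Mul(-43971, Pow(Mul(-77552, Pow(Mul(Rational(1, 2), Pow(Rational(-1, 12), -1), Add(308, Rational(-1, 12))), -1)), -1)) = Mul(-43971, Pow(Mul(-77552, Pow(Mul(Rational(1, 2), -12, Rational(3695, 12)), -1)), -1)) = Mul(-43971, Pow(Mul(-77552, Pow(Rational(-3695, 2), -1)), -1)) = Mul(-43971, Pow(Mul(-77552, Rational(-2, 3695)), -1)) = Mul(-43971, Pow(Rational(155104, 3695), -1)) = Mul(-43971, Rational(3695, 155104)) = Rational(-162472845, 155104)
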